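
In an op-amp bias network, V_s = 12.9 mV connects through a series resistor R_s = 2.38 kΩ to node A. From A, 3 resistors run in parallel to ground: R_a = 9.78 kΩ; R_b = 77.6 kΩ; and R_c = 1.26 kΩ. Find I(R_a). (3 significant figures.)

Parallel bank: R_p = 1/(1/9.78 + 1/77.6 + 1/1.26) = 1.100 kΩ.
V_A by voltage divider: V_A = 12.9 × 1.100/(2.38 + 1.100) = 4.079 mV.
Branch current I = V_A/R_a = 4.079/9.78 = 0.4170 µA.
(Equivalently: I_total = 3.707 µA, then current-divider fraction G_k/ΣG = 0.1125.)

I ≈ 0.417 µA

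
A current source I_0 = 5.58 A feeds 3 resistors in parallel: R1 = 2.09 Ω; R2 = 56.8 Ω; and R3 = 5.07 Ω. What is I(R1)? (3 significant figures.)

ΣG = 1/2.09 + 1/56.8 + 1/5.07 = 0.6933.
Current divider: I(R1) = I_0 · G_k/ΣG = 5.58 × (0.4785/0.6933) = 5.58 × 0.6901 = 3.851 A.

I ≈ 3.85 A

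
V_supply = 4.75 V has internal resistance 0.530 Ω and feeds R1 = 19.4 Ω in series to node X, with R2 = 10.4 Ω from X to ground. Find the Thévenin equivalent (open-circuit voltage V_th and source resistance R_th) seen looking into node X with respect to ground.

V_th ≈ 1.63 V, R_th ≈ 6.83 Ω

R1' = 0.530 + 19.4 = 19.93 Ω (source resistance + R1).
With X open, the divider is unloaded: V_th = 4.75 × 10.4/30.33 = 1.629 V.
With V_supply suppressed (replaced by a short), R_th = R1' ‖ R2 = (19.93 × 10.4)/(19.93 + 10.4) = 6.834 Ω.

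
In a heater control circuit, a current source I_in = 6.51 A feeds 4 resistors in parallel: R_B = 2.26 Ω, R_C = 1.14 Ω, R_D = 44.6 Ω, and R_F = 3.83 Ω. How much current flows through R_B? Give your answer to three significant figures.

Conductances: ΣG = 1/2.26 + 1/1.14 + 1/44.6 + 1/3.83 = 1.603 (1/Ω).
By the current-divider rule, I = I_in · G_k/ΣG = 6.51 × 0.2760 = 1.797 A.

I ≈ 1.80 A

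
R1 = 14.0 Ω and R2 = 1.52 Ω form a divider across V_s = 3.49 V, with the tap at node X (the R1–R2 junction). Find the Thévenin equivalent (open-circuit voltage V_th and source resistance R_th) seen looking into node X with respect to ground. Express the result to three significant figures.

V_th ≈ 0.342 V, R_th ≈ 1.37 Ω

Open-circuit (no load on X): V_th = V_s · R2/(R1 + R2) = 3.49 × 1.52/(14.00 + 1.52) = 0.3418 V.
With V_s suppressed (replaced by a short), R_th = R1 ‖ R2 = (14.00 × 1.52)/(14.00 + 1.52) = 1.371 Ω.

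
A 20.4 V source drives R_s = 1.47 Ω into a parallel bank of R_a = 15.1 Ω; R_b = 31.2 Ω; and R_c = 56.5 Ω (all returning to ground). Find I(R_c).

Equivalent of the parallel group: R_p = 8.623 Ω.
V_A = 20.4 × 8.623/10.09 = 17.43 V.
Branch current I = V_A/R_c = 17.43/56.5 = 0.3085 A.
(Equivalently: I_total = 2.021 A, then current-divider fraction G_k/ΣG = 0.1526.)

I ≈ 0.308 A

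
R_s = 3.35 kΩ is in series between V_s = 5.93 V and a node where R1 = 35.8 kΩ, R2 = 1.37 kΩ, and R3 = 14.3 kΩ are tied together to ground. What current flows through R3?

I ≈ 0.110 mA

Parallel bank: R_p = 1/(1/35.8 + 1/1.37 + 1/14.3) = 1.208 kΩ.
V_A = 5.93 × 1.208/4.558 = 1.572 V.
I(R3) = V_A / R3 = 1.572/14.3 = 0.1099 mA.
(Equivalently: I_total = 1.301 mA, then current-divider fraction G_k/ΣG = 0.08448.)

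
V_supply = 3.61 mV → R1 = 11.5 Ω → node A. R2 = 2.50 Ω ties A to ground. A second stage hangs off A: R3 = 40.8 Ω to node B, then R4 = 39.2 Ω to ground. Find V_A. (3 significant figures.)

Node A sees R2 in parallel with the series input of stage 2, R3 + R4 = 80.00 Ω.
R2 ‖ (R3+R4) = 2.424 Ω.
V_A = 3.61 × 2.424/(11.5 + 2.424) = 0.6285 mV.

V_A ≈ 0.629 mV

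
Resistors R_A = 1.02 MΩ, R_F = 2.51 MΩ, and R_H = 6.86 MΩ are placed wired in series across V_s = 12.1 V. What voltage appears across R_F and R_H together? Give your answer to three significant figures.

Series total: ΣR = 1.02 + 2.51 + 6.86 = 10.39 MΩ.
R_{R_F..R_H} = 2.51 + 6.86 = 9.370 MΩ.
V = V_s · R/ΣR = 12.1 × 0.9018 = 10.91 V.

V ≈ 10.9 V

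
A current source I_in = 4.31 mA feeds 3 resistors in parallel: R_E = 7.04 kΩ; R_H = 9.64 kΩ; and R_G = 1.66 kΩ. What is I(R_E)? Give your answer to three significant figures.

I ≈ 0.722 mA

Total conductance ΣG = 1/7.04 + 1/9.64 + 1/1.66 = 0.8482 (units of 1/kΩ).
Current divider: I(R_E) = I_in · G_k/ΣG = 4.31 × (0.1420/0.8482) = 4.31 × 0.1675 = 0.7218 mA.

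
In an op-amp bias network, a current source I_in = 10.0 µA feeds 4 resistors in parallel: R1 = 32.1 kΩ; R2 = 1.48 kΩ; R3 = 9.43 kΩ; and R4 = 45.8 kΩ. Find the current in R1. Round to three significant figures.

I ≈ 0.373 µA

Total conductance ΣG = 1/32.1 + 1/1.48 + 1/9.43 + 1/45.8 = 0.8347 (units of 1/kΩ).
Current divider: I(R1) = I_in · G_k/ΣG = 10.0 × (0.03115/0.8347) = 10.0 × 0.03732 = 0.3732 µA.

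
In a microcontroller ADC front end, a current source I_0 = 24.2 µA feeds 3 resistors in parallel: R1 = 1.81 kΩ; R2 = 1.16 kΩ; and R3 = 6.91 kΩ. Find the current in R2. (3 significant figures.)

Conductances: ΣG = 1/1.81 + 1/1.16 + 1/6.91 = 1.559 (1/kΩ).
By the current-divider rule, I = I_0 · G_k/ΣG = 24.2 × 0.5529 = 13.38 µA.

I ≈ 13.4 µA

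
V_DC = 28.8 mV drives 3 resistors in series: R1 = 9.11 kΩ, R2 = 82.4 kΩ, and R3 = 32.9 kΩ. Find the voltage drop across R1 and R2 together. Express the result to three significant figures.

V ≈ 21.2 mV

Series total: ΣR = 9.11 + 82.4 + 32.9 = 124.4 kΩ.
R_{R1..R2} = 9.11 + 82.4 = 91.51 kΩ.
V = V_DC · R/ΣR = 28.8 × 0.7356 = 21.18 mV.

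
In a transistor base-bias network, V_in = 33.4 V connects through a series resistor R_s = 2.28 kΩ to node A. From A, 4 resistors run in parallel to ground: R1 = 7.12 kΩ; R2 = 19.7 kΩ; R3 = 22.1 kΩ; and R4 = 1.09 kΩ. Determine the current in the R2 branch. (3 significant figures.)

I ≈ 0.467 mA

Equivalent of the parallel group: R_p = 0.8666 kΩ.
Node voltage V_A = V_in · R_p/(R_s + R_p) = 33.4 × 0.2754 = 9.199 V.
I(R2) = V_A / R2 = 9.199/19.7 = 0.4669 mA.
(Check via current divider: I_total = 10.61 mA; share G_k/ΣG = 0.04399 → same result.)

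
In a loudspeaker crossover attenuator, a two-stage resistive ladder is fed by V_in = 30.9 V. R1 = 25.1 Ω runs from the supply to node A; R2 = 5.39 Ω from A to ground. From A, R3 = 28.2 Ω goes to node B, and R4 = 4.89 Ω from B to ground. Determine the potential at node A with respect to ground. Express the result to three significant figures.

Looking into the second stage from A: R3 + R4 = 33.09 Ω appears in parallel with R2.
R2 ‖ (R3+R4) = 4.635 Ω.
First divider: V_A = V_in · 4.635/(25.1 + 4.635) = 4.817 V.

V_A ≈ 4.82 V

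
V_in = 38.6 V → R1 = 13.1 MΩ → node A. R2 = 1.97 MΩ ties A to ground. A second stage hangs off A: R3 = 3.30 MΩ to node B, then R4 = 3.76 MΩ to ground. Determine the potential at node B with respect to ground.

V_B ≈ 2.16 V

Looking into the second stage from A: R3 + R4 = 7.060 MΩ appears in parallel with R2.
Effective lower resistance at A: R2 ‖ 7.060 = 1.540 MΩ.
So V_A = 38.6 × 0.1052 = 4.061 V.
Then the unloaded second divider: V_B = V_A × R4/(R3+R4) = 4.061 × 0.5326 = 2.163 V.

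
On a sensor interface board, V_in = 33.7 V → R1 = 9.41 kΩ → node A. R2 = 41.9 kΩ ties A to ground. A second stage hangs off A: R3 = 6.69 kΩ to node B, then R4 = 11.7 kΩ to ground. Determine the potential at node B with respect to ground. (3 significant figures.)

V_B ≈ 12.3 V

The second stage (R3 + R4 = 18.39 kΩ) loads node A in parallel with R2.
R2 ‖ (R3+R4) = 12.78 kΩ.
First divider: V_A = V_in · 12.78/(9.41 + 12.78) = 19.41 V.
V_B = V_A × 0.6362 = 12.35 V.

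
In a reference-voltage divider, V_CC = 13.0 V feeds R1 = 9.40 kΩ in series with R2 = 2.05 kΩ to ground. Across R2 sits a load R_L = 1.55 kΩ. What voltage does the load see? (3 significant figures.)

The load sits in parallel with R2, giving an effective lower resistance R2' = R2·R_L/(R2+R_L) = 0.8826 kΩ.
Voltage divider with the loaded lower leg: V_out = 13.0 × 0.8826/(9.40 + 0.8826) = 13.0 × 0.08584 = 1.116 V.
(Unloaded it would be 2.33 V; the load pulls it down.)

V_out ≈ 1.12 V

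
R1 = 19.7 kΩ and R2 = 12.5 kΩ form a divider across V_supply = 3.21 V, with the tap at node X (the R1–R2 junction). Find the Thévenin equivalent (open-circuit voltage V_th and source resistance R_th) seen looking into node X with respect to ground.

V_th ≈ 1.25 V, R_th ≈ 7.65 kΩ

Open-circuit (no load on X): V_th = V_supply · R2/(R1 + R2) = 3.21 × 12.5/(19.70 + 12.5) = 1.246 V.
With V_supply suppressed (replaced by a short), R_th = R1 ‖ R2 = (19.70 × 12.5)/(19.70 + 12.5) = 7.648 kΩ.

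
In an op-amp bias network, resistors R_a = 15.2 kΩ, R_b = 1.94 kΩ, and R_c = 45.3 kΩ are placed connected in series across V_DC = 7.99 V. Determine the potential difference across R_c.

V ≈ 5.80 V

Total series resistance ΣR = 15.2 + 1.94 + 45.3 = 62.44 kΩ.
V = V_DC · R/ΣR = 7.99 × 0.7255 = 5.797 V.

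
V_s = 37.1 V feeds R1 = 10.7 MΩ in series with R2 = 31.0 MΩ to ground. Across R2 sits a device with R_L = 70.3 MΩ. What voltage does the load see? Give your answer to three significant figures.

First combine the lower leg with the load: R2 ‖ R_L = 21.51 MΩ.
Now apply the divider: V_out = 37.1 × 0.6678 = 24.78 V.

V_out ≈ 24.8 V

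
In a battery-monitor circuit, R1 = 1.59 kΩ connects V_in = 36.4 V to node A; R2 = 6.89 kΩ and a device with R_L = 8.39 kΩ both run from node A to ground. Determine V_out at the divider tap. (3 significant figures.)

V_out ≈ 25.6 V

R2 ‖ R_L = (6.89 × 8.39)/(6.89 + 8.39) = 3.783 kΩ.
Then V_out = V_in · R2'/(R1 + R2') = 36.4 × 3.783/5.373 = 25.63 V.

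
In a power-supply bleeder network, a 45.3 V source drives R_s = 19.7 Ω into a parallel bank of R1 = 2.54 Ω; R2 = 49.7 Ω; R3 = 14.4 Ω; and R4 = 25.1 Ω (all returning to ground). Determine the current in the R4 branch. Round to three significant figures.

I ≈ 0.160 A

Parallel bank: R_p = 1/(1/2.54 + 1/49.7 + 1/14.4 + 1/25.1) = 1.912 Ω.
V_A = 45.3 × 1.912/21.61 = 4.007 V.
I(R4) = V_A / R4 = 4.007/25.1 = 0.1596 A.
(Check via current divider: I_total = 2.096 A; share G_k/ΣG = 0.07616 → same result.)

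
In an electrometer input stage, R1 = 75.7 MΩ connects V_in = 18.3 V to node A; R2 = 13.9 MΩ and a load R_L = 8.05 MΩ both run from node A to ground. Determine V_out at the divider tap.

V_out ≈ 1.15 V

R2 ‖ R_L = (13.9 × 8.05)/(13.9 + 8.05) = 5.098 MΩ.
Now apply the divider: V_out = 18.3 × 0.06309 = 1.155 V.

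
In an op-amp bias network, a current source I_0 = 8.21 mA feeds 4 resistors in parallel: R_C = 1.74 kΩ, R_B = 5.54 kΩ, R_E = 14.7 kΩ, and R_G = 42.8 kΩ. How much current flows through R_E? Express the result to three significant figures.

ΣG = 1/1.74 + 1/5.54 + 1/14.7 + 1/42.8 = 0.8466.
R_E takes the fraction G_k/ΣG = 0.06803/0.8466 = 0.08035, so I = 8.21 × 0.08035 = 0.6597 mA.

I ≈ 0.660 mA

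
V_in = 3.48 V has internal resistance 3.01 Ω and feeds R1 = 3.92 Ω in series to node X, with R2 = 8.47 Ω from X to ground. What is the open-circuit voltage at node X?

R1' = 3.01 + 3.92 = 6.930 Ω (source resistance + R1).
Open-circuit (no load on X): V_th = V_in · R2/(R1' + R2) = 3.48 × 8.47/(6.930 + 8.47) = 1.914 V.

V_th ≈ 1.91 V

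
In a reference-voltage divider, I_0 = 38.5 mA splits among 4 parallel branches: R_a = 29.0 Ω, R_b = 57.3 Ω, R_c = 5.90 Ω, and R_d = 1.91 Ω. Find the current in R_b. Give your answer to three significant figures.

Total conductance ΣG = 1/29.0 + 1/57.3 + 1/5.90 + 1/1.91 = 0.7450 (units of 1/Ω).
Current divider: I(R_b) = I_0 · G_k/ΣG = 38.5 × (0.01745/0.7450) = 38.5 × 0.02343 = 0.9019 mA.

I ≈ 0.902 mA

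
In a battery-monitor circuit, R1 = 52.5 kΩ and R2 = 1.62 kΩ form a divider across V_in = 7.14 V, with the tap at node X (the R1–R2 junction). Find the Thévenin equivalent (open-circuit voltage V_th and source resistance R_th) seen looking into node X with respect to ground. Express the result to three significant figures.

Open-circuit (no load on X): V_th = V_in · R2/(R1 + R2) = 7.14 × 1.62/(52.50 + 1.62) = 0.2137 V.
With V_in suppressed (replaced by a short), R_th = R1 ‖ R2 = (52.50 × 1.62)/(52.50 + 1.62) = 1.572 kΩ.

V_th ≈ 0.214 V, R_th ≈ 1.57 kΩ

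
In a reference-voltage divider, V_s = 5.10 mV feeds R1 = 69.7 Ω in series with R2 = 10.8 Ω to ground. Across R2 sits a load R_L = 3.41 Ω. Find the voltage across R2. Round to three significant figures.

V_out ≈ 0.183 mV

The load sits in parallel with R2, giving an effective lower resistance R2' = R2·R_L/(R2+R_L) = 2.592 Ω.
Now apply the divider: V_out = 5.10 × 0.03585 = 0.1828 mV.
(Unloaded it would be 0.684 mV; the load pulls it down.)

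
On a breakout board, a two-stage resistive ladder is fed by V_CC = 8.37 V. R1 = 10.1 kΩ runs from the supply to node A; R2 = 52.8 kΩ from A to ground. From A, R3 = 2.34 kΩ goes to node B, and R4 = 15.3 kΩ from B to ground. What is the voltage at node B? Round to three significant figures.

Looking into the second stage from A: R3 + R4 = 17.64 kΩ appears in parallel with R2.
R2 ‖ (R3+R4) = 13.22 kΩ.
So V_A = 8.37 × 0.5669 = 4.745 V.
Then the unloaded second divider: V_B = V_A × R4/(R3+R4) = 4.745 × 0.8673 = 4.116 V.

V_B ≈ 4.12 V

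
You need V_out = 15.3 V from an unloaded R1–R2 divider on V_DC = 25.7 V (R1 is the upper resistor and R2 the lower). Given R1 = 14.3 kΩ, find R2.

R2 ≈ 21.0 kΩ

Required fraction k = V_out/V_DC = 0.5953.
So R2 = R1 · V_out/(V_DC − V_out) = 14.3 × 15.3/(25.7 − 15.3) = 14.3 × 1.471 = 21.04 kΩ.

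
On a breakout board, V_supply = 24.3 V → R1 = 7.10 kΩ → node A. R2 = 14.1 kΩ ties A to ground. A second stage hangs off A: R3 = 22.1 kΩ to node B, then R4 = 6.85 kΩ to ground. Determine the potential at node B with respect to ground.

The second stage (R3 + R4 = 28.95 kΩ) loads node A in parallel with R2.
Effective lower resistance at A: R2 ‖ 28.95 = 9.482 kΩ.
First divider: V_A = V_supply · 9.482/(7.10 + 9.482) = 13.90 V.
Then the unloaded second divider: V_B = V_A × R4/(R3+R4) = 13.90 × 0.2366 = 3.288 V.

V_B ≈ 3.29 V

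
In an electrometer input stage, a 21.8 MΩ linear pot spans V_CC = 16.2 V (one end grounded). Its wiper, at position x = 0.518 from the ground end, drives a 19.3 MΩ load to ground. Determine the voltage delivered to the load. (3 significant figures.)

Lower segment x·R_p = 11.29 MΩ; upper segment (1−x)·R_p = 10.51 MΩ.
Lower segment in parallel with the load: 11.29 ‖ 19.3 = 7.124 MΩ.
Loaded-divider output: V_out = 16.2 × 0.4041 = 6.546 V.
(Unloaded: V_out = x·V_CC = 8.39 V.)

V_out ≈ 6.55 V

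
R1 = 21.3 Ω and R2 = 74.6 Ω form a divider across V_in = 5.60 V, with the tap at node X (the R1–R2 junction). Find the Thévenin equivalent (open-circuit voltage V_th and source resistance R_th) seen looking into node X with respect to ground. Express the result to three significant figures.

With X open, the divider is unloaded: V_th = 5.60 × 74.6/95.90 = 4.356 V.
Looking into X with the source shorted: R_th = R1·R2/(R1+R2) = 21.30 × 74.6/95.90 = 16.57 Ω.

V_th ≈ 4.36 V, R_th ≈ 16.6 Ω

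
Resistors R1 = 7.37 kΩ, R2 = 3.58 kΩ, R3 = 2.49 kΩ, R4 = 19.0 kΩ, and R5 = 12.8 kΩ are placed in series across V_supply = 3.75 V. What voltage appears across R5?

Series total: ΣR = 7.37 + 3.58 + 2.49 + 19.0 + 12.8 = 45.24 kΩ.
V = V_supply · R/ΣR = 3.75 × 0.2829 = 1.061 V.

V ≈ 1.06 V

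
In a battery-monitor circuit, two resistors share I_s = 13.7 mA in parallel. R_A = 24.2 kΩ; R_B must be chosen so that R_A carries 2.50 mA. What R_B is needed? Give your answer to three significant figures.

R_B ≈ 5.40 kΩ

Two-branch current divider: I_A = I_s · R_B/(R_A + R_B).
With f = 0.1825, R_B = R_A · f/(1−f) = 24.2 × 0.2232 = 5.402 kΩ.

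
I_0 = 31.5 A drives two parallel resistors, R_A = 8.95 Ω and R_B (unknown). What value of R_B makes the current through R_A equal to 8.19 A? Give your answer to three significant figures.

The fraction through R_A equals R_B/(R_A+R_B).
8.19/31.5 = R_B/(R_A + R_B) → R_B = R_A · (0.2600)/(1 − 0.2600) = 8.95 × 0.3514 = 3.145 Ω.

R_B ≈ 3.14 Ω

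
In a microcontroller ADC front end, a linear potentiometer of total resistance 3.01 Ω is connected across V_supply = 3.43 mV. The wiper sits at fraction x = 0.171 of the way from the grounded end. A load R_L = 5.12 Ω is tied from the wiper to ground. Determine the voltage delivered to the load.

V_out ≈ 0.541 mV

Split the track: R_lower = x·R_p = 0.5147 Ω, R_upper = (1−x)·R_p = 2.495 Ω.
R_L loads the lower segment: effective lower R = 0.4677 Ω.
Then V_out = V_supply · 0.4677/(2.495 + 0.4677) = 0.5414 mV.
(Unloaded: V_out = x·V_supply = 0.587 mV.)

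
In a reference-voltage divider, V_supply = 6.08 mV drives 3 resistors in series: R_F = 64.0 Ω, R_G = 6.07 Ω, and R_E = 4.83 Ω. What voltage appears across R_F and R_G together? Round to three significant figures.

V ≈ 5.69 mV

Series total: ΣR = 64.0 + 6.07 + 4.83 = 74.90 Ω.
R_{R_F..R_G} = 64.0 + 6.07 = 70.07 Ω.
V = V_supply · R/ΣR = 6.08 × 0.9355 = 5.688 mV.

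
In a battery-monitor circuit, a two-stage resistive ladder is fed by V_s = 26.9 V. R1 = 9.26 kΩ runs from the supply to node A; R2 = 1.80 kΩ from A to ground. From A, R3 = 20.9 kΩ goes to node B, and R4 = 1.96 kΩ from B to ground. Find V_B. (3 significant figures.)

Looking into the second stage from A: R3 + R4 = 22.86 kΩ appears in parallel with R2.
R2 ‖ (R3+R4) = 1.669 kΩ.
So V_A = 26.9 × 0.1527 = 4.107 V.
V_B = V_A × 0.08574 = 0.3521 V.

V_B ≈ 0.352 V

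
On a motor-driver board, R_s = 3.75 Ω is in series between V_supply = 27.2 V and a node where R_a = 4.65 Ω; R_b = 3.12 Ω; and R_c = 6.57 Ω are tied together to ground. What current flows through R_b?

Combine the parallel branches: R_p = (1/4.65 + 1/3.12 + 1/6.57)⁻¹ = 1.454 Ω.
V_A by voltage divider: V_A = 27.2 × 1.454/(3.75 + 1.454) = 7.600 V.
Branch current I = V_A/R_b = 7.600/3.12 = 2.436 A.

I ≈ 2.44 A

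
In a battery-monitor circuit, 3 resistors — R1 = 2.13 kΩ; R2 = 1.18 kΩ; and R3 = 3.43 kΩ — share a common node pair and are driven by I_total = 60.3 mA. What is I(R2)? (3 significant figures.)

Total conductance ΣG = 1/2.13 + 1/1.18 + 1/3.43 = 1.608 (units of 1/kΩ).
By the current-divider rule, I = I_total · G_k/ΣG = 60.3 × 0.5269 = 31.77 mA.

I ≈ 31.8 mA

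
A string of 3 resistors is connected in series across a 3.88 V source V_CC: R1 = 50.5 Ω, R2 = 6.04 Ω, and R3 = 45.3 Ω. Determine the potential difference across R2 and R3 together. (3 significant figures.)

Series total: ΣR = 50.5 + 6.04 + 45.3 = 101.8 Ω.
R_{R2..R3} = 6.04 + 45.3 = 51.34 Ω.
Voltage divider: V = V_CC · (51.34 / 101.8) = 3.88 × 0.5041 = 1.956 V.

V ≈ 1.96 V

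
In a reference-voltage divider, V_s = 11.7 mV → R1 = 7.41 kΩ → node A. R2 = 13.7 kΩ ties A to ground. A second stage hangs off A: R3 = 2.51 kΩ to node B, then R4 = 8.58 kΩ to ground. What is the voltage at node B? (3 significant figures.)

Node A sees R2 in parallel with the series input of stage 2, R3 + R4 = 11.09 kΩ.
R2 ‖ (R3+R4) = 6.129 kΩ.
So V_A = 11.7 × 0.4527 = 5.296 mV.
Stage 2 is unloaded, so V_B = V_A · R4/(R3+R4) = 5.296 × 8.58/11.09 = 4.098 mV.

V_B ≈ 4.10 mV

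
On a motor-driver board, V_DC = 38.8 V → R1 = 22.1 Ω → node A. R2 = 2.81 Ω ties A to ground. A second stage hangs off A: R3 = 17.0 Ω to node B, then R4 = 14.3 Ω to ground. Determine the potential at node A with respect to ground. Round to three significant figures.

Looking into the second stage from A: R3 + R4 = 31.30 Ω appears in parallel with R2.
Effective lower resistance at A: R2 ‖ 31.30 = 2.579 Ω.
First divider: V_A = V_DC · 2.579/(22.1 + 2.579) = 4.054 V.

V_A ≈ 4.05 V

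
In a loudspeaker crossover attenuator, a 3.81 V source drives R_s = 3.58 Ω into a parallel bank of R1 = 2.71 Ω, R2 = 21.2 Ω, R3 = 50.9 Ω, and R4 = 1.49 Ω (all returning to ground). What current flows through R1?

Combine the parallel branches: R_p = (1/2.71 + 1/21.2 + 1/50.9 + 1/1.49)⁻¹ = 0.9034 Ω.
V_A = 3.81 × 0.9034/4.483 = 0.7677 V.
I(R1) = V_A / R1 = 0.7677/2.71 = 0.2833 A.

I ≈ 0.283 A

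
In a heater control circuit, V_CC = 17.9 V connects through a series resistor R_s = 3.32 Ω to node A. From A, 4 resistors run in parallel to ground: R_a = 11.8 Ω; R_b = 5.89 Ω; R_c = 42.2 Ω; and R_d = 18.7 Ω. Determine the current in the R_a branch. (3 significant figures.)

Combine the parallel branches: R_p = (1/11.8 + 1/5.89 + 1/42.2 + 1/18.7)⁻¹ = 3.015 Ω.
V_A by voltage divider: V_A = 17.9 × 3.015/(3.32 + 3.015) = 8.519 V.
I(R_a) = V_A / R_a = 8.519/11.8 = 0.7219 A.

I ≈ 0.722 A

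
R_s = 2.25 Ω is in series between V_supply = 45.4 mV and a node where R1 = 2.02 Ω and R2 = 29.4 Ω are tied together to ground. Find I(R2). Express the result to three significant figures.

I ≈ 0.705 mA

Equivalent of the parallel group: R_p = 1.890 Ω.
Node voltage V_A = V_supply · R_p/(R_s + R_p) = 45.4 × 0.4565 = 20.73 mV.
Branch current I = V_A/R2 = 20.73/29.4 = 0.7050 mA.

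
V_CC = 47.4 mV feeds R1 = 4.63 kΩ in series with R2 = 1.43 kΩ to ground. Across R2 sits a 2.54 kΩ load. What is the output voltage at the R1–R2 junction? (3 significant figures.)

V_out ≈ 7.82 mV

The load sits in parallel with R2, giving an effective lower resistance R2' = R2·R_L/(R2+R_L) = 0.9149 kΩ.
Now apply the divider: V_out = 47.4 × 0.1650 = 7.821 mV.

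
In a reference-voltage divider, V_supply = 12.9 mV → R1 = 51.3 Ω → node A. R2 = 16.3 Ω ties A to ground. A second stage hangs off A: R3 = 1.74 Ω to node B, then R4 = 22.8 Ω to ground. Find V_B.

V_B ≈ 1.92 mV

The second stage (R3 + R4 = 24.54 Ω) loads node A in parallel with R2.
R2 ‖ (R3+R4) = 9.794 Ω.
First divider: V_A = V_supply · 9.794/(51.3 + 9.794) = 2.068 mV.
Stage 2 is unloaded, so V_B = V_A · R4/(R3+R4) = 2.068 × 22.8/24.54 = 1.921 mV.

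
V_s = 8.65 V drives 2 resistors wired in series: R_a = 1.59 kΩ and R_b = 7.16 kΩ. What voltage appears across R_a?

V ≈ 1.57 V

ΣR = 1.59 + 7.16 = 8.750 kΩ.
Voltage divider: V = V_s · (1.590 / 8.750) = 8.65 × 0.1817 = 1.572 V.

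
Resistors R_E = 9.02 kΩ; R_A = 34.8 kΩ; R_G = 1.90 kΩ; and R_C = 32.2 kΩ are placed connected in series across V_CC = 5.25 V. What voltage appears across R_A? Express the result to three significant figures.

V ≈ 2.34 V

Total series resistance ΣR = 9.02 + 34.8 + 1.90 + 32.2 = 77.92 kΩ.
V = V_CC · R/ΣR = 5.25 × 0.4466 = 2.345 V.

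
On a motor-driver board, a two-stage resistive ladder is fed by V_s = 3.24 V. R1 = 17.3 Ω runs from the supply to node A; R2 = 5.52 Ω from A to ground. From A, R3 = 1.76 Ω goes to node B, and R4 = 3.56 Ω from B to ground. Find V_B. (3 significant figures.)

V_B ≈ 0.294 V

Looking into the second stage from A: R3 + R4 = 5.320 Ω appears in parallel with R2.
Effective lower resistance at A: R2 ‖ 5.320 = 2.709 Ω.
First divider: V_A = V_s · 2.709/(17.3 + 2.709) = 0.4387 V.
Stage 2 is unloaded, so V_B = V_A · R4/(R3+R4) = 0.4387 × 3.56/5.320 = 0.2935 V.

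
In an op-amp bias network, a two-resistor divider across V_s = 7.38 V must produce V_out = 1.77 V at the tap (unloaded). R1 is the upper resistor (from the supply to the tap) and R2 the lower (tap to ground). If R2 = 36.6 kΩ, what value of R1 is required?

Required fraction k = V_out/V_s = 0.2398.
R1 = R2·(1/k − 1) = 36.6 × 3.169 = 116.0 kΩ.

R1 ≈ 116 kΩ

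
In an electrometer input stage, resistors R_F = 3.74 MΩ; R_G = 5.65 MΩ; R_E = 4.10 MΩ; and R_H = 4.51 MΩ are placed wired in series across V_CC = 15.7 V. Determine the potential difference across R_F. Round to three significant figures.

V ≈ 3.26 V

ΣR = 3.74 + 5.65 + 4.10 + 4.51 = 18.00 MΩ.
By the voltage-divider rule, V = 15.7 × 3.740/18.00 = 3.262 V.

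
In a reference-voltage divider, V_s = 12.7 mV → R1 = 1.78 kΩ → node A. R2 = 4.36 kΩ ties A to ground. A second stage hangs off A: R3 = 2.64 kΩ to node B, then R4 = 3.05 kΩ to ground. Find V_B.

V_B ≈ 3.96 mV

The second stage (R3 + R4 = 5.690 kΩ) loads node A in parallel with R2.
R2 ‖ (R3+R4) = 2.468 kΩ.
First divider: V_A = V_s · 2.468/(1.78 + 2.468) = 7.379 mV.
V_B = V_A × 0.5360 = 3.955 mV.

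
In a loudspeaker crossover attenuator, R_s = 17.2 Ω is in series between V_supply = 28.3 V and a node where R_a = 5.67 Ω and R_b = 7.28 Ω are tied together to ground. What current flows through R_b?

I ≈ 0.608 A

Combine the parallel branches: R_p = (1/5.67 + 1/7.28)⁻¹ = 3.187 Ω.
V_A by voltage divider: V_A = 28.3 × 3.187/(17.2 + 3.187) = 4.425 V.
I(R_b) = V_A / R_b = 4.425/7.28 = 0.6078 A.
(Equivalently: I_total = 1.388 A, then current-divider fraction G_k/ΣG = 0.4378.)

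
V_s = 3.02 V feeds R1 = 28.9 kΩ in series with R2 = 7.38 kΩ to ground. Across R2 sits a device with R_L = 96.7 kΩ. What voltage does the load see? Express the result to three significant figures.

R2 ‖ R_L = (7.38 × 96.7)/(7.38 + 96.7) = 6.857 kΩ.
Voltage divider with the loaded lower leg: V_out = 3.02 × 6.857/(28.9 + 6.857) = 3.02 × 0.1918 = 0.5791 V.
(Unloaded it would be 0.614 V; the load pulls it down.)

V_out ≈ 0.579 V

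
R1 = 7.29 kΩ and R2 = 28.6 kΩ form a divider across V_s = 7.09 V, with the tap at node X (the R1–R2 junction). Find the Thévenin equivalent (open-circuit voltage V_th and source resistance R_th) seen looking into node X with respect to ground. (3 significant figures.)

V_th is the unloaded tap voltage: V_s · R2/(R1+R2) = 7.09 × 0.7969 = 5.650 V.
Zeroing V_s shorts the top of R1 to ground, so R_th = R1 ‖ R2 = 5.809 kΩ.

V_th ≈ 5.65 V, R_th ≈ 5.81 kΩ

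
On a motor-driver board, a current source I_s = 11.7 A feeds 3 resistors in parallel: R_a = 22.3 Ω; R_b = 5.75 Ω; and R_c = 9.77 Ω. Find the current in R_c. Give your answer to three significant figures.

Conductances: ΣG = 1/22.3 + 1/5.75 + 1/9.77 = 0.3211 (1/Ω).
Current divider: I(R_c) = I_s · G_k/ΣG = 11.7 × (0.1024/0.3211) = 11.7 × 0.3188 = 3.729 A.

I ≈ 3.73 A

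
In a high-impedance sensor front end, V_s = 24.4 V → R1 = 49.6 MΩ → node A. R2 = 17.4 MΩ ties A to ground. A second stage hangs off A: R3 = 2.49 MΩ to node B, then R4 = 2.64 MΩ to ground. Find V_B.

V_B ≈ 0.929 V

Node A sees R2 in parallel with the series input of stage 2, R3 + R4 = 5.130 MΩ.
Effective lower resistance at A: R2 ‖ 5.130 = 3.962 MΩ.
So V_A = 24.4 × 0.07397 = 1.805 V.
V_B = V_A × 0.5146 = 0.9288 V.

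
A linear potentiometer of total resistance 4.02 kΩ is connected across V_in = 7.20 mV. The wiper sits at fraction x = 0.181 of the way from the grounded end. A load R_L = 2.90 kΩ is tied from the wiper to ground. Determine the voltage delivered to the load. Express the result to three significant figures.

Lower segment x·R_p = 0.7276 kΩ; upper segment (1−x)·R_p = 3.292 kΩ.
Lower segment in parallel with the load: 0.7276 ‖ 2.90 = 0.5817 kΩ.
V_out = 7.20 × 0.5817/(3.292 + 0.5817) = 1.081 mV.
(Unloaded: V_out = x·V_in = 1.30 mV.)

V_out ≈ 1.08 mV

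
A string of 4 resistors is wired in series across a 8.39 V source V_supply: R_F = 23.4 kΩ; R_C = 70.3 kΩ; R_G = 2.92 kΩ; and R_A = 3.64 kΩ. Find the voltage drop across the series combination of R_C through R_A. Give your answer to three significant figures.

Series total: ΣR = 23.4 + 70.3 + 2.92 + 3.64 = 100.3 kΩ.
R_{R_C..R_A} = 70.3 + 2.92 + 3.64 = 76.86 kΩ.
By the voltage-divider rule, V = 8.39 × 76.86/100.3 = 6.432 V.

V ≈ 6.43 V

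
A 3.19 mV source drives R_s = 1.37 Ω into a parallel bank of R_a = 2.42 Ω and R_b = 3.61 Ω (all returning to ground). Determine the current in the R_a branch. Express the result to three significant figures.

I ≈ 0.678 mA

Parallel bank: R_p = 1/(1/2.42 + 1/3.61) = 1.449 Ω.
V_A = 3.19 × 1.449/2.819 = 1.640 mV.
I(R_a) = V_A / R_a = 1.640/2.42 = 0.6775 mA.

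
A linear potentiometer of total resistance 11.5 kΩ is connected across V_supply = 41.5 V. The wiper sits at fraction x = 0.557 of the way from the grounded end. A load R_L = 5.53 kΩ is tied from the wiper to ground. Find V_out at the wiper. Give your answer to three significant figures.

The pot divides into 5.094 kΩ above the wiper and 6.406 kΩ below.
(x·R_p) ‖ R_L = 2.968 kΩ.
Then V_out = V_supply · 2.968/(5.094 + 2.968) = 15.28 V.

V_out ≈ 15.3 V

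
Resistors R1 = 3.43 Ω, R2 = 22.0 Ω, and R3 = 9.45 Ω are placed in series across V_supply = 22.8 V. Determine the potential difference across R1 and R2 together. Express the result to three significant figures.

V ≈ 16.6 V

ΣR = 3.43 + 22.0 + 9.45 = 34.88 Ω.
R_{R1..R2} = 3.43 + 22.0 = 25.43 Ω.
Voltage divider: V = V_supply · (25.43 / 34.88) = 22.8 × 0.7291 = 16.62 V.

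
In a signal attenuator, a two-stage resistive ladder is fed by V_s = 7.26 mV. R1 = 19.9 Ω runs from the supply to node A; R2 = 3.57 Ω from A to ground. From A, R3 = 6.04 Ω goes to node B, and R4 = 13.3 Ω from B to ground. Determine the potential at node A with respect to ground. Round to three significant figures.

V_A ≈ 0.955 mV

Node A sees R2 in parallel with the series input of stage 2, R3 + R4 = 19.34 Ω.
R2 ‖ (R3+R4) = 3.014 Ω.
So V_A = 7.26 × 0.1315 = 0.9549 mV.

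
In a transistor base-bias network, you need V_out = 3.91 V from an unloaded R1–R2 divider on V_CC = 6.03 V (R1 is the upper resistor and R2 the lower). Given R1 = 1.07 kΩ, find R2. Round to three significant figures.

R2 ≈ 1.97 kΩ

The divider ratio is R2/(R1+R2) = 3.91/6.03 = 0.6484.
Rearranging, R2 = R1·k/(1−k) = 1.07 × 1.844 = 1.973 kΩ.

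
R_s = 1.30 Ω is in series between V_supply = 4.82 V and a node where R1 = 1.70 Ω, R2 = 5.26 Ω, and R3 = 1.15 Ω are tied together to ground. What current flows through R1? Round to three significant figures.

Equivalent of the parallel group: R_p = 0.6068 Ω.
V_A by voltage divider: V_A = 4.82 × 0.6068/(1.30 + 0.6068) = 1.534 V.
I(R1) = V_A / R1 = 1.534/1.70 = 0.9023 A.

I ≈ 0.902 A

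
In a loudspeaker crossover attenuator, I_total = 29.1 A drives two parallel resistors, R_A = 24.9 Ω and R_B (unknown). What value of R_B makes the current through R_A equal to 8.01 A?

R_B ≈ 9.46 Ω

In a two-way split, I_A/I_total = R_B/(R_A + R_B).
With f = 0.2753, R_B = R_A · f/(1−f) = 24.9 × 0.3798 = 9.457 Ω.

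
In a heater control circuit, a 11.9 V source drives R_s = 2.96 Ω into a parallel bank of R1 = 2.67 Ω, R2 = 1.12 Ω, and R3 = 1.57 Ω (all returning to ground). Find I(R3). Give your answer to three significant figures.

I ≈ 1.14 A

Combine the parallel branches: R_p = (1/2.67 + 1/1.12 + 1/1.57)⁻¹ = 0.5251 Ω.
Node voltage V_A = V_supply · R_p/(R_s + R_p) = 11.9 × 0.1507 = 1.793 V.
Branch current I = V_A/R3 = 1.793/1.57 = 1.142 A.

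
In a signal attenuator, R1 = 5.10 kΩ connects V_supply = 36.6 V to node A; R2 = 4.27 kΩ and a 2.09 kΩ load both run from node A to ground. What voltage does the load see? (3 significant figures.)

First combine the lower leg with the load: R2 ‖ R_L = 1.403 kΩ.
Then V_out = V_supply · R2'/(R1 + R2') = 36.6 × 1.403/6.503 = 7.897 V.

V_out ≈ 7.90 V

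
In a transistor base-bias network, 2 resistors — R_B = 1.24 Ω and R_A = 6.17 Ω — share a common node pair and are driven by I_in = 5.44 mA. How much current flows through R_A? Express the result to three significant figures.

Two-branch current divider: I_k = I_in · R_other/(R_1 + R_2).
So I = 5.44 × 1.24/7.410 = 0.9103 mA.

I ≈ 0.910 mA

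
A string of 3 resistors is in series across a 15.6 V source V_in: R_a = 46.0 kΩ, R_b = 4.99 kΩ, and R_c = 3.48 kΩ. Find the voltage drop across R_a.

V ≈ 13.2 V

Total series resistance ΣR = 46.0 + 4.99 + 3.48 = 54.47 kΩ.
By the voltage-divider rule, V = 15.6 × 46.00/54.47 = 13.17 V.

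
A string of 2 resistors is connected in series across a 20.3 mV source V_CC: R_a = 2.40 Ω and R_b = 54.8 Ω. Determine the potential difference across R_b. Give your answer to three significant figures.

Total series resistance ΣR = 2.40 + 54.8 = 57.20 Ω.
By the voltage-divider rule, V = 20.3 × 54.80/57.20 = 19.45 mV.

V ≈ 19.4 mV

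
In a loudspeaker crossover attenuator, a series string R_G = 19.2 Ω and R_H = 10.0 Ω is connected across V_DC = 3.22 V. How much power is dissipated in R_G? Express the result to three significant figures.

P ≈ 0.233 W

ΣR = 29.20 Ω → I = 3.22/29.20 = 0.1103 A.
P(R_G) = I²·R_G = (0.1103)² × 19.2 = 0.2335 W.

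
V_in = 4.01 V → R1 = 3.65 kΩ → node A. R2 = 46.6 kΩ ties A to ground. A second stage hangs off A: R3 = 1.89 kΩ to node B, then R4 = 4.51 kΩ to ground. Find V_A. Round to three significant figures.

V_A ≈ 2.43 V

Node A sees R2 in parallel with the series input of stage 2, R3 + R4 = 6.400 kΩ.
Effective lower resistance at A: R2 ‖ 6.400 = 5.627 kΩ.
So V_A = 4.01 × 0.6066 = 2.432 V.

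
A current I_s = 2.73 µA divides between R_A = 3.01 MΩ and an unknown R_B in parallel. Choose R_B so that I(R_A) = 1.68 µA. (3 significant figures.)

The fraction through R_A equals R_B/(R_A+R_B).
1.68/2.73 = R_B/(R_A + R_B) → R_B = R_A · (0.6154)/(1 − 0.6154) = 3.01 × 1.600 = 4.816 MΩ.

R_B ≈ 4.82 MΩ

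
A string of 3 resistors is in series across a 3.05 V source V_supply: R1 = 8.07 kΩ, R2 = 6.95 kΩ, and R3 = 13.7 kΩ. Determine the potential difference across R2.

Series total: ΣR = 8.07 + 6.95 + 13.7 = 28.72 kΩ.
By the voltage-divider rule, V = 3.05 × 6.950/28.72 = 0.7381 V.

V ≈ 0.738 V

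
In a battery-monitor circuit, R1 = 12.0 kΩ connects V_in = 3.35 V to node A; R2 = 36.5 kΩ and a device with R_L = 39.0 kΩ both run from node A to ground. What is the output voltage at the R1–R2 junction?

V_out ≈ 2.05 V

The load sits in parallel with R2, giving an effective lower resistance R2' = R2·R_L/(R2+R_L) = 18.85 kΩ.
Voltage divider with the loaded lower leg: V_out = 3.35 × 18.85/(12.0 + 18.85) = 3.35 × 0.6111 = 2.047 V.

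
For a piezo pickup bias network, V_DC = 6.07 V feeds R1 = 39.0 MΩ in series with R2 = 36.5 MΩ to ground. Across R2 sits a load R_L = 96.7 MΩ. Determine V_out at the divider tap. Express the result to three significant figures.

V_out ≈ 2.46 V

First combine the lower leg with the load: R2 ‖ R_L = 26.50 MΩ.
Voltage divider with the loaded lower leg: V_out = 6.07 × 26.50/(39.0 + 26.50) = 6.07 × 0.4046 = 2.456 V.
(Unloaded it would be 2.93 V; the load pulls it down.)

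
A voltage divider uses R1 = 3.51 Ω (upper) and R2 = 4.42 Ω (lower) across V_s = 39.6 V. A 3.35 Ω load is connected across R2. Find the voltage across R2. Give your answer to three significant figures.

R2 ‖ R_L = (4.42 × 3.35)/(4.42 + 3.35) = 1.906 Ω.
Now apply the divider: V_out = 39.6 × 0.3519 = 13.93 V.
(Unloaded it would be 22.1 V; the load pulls it down.)

V_out ≈ 13.9 V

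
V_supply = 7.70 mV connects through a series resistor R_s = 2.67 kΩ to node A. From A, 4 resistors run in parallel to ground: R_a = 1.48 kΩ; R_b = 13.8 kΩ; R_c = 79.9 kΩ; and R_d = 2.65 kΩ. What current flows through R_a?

I ≈ 1.29 µA

Combine the parallel branches: R_p = (1/1.48 + 1/13.8 + 1/79.9 + 1/2.65)⁻¹ = 0.8787 kΩ.
V_A by voltage divider: V_A = 7.70 × 0.8787/(2.67 + 0.8787) = 1.907 mV.
Branch current I = V_A/R_a = 1.907/1.48 = 1.288 µA.
(Check via current divider: I_total = 2.170 µA; share G_k/ΣG = 0.5937 → same result.)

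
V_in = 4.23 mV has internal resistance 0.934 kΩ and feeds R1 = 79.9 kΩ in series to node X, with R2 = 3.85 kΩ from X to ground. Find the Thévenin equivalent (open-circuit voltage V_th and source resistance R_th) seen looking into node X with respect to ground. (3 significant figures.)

V_th ≈ 0.192 mV, R_th ≈ 3.67 kΩ

R1' = 0.934 + 79.9 = 80.83 kΩ (source resistance + R1).
Open-circuit (no load on X): V_th = V_in · R2/(R1' + R2) = 4.23 × 3.85/(80.83 + 3.85) = 0.1923 mV.
Looking into X with the source shorted: R_th = R1'·R2/(R1'+R2) = 80.83 × 3.85/84.68 = 3.675 kΩ.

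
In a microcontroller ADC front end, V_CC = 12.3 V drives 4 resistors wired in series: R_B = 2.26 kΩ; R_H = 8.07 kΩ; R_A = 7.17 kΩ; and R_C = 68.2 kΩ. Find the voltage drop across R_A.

V ≈ 1.03 V

ΣR = 2.26 + 8.07 + 7.17 + 68.2 = 85.70 kΩ.
V = V_CC · R/ΣR = 12.3 × 0.08366 = 1.029 V.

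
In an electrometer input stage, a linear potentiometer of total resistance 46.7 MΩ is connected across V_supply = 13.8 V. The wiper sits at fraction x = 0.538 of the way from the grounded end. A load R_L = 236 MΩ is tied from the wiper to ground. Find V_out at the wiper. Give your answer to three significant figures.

V_out ≈ 7.08 V

Lower segment x·R_p = 25.12 MΩ; upper segment (1−x)·R_p = 21.58 MΩ.
(x·R_p) ‖ R_L = 22.71 MΩ.
V_out = 13.8 × 22.71/(21.58 + 22.71) = 7.076 V.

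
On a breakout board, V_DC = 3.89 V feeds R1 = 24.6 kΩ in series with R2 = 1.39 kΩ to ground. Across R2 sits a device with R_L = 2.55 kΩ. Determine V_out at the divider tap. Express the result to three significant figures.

V_out ≈ 0.137 V

First combine the lower leg with the load: R2 ‖ R_L = 0.8996 kΩ.
Now apply the divider: V_out = 3.89 × 0.03528 = 0.1372 V.
(Unloaded it would be 0.208 V; the load pulls it down.)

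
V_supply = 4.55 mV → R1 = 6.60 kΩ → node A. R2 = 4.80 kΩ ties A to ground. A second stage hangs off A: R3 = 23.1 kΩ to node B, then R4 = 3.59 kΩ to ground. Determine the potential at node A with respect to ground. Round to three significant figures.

V_A ≈ 1.74 mV

The second stage (R3 + R4 = 26.69 kΩ) loads node A in parallel with R2.
Effective lower resistance at A: R2 ‖ 26.69 = 4.068 kΩ.
First divider: V_A = V_supply · 4.068/(6.60 + 4.068) = 1.735 mV.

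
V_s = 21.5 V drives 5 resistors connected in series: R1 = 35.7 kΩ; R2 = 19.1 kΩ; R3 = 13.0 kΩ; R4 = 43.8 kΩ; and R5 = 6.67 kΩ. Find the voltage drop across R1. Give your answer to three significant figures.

ΣR = 35.7 + 19.1 + 13.0 + 43.8 + 6.67 = 118.3 kΩ.
By the voltage-divider rule, V = 21.5 × 35.70/118.3 = 6.490 V.

V ≈ 6.49 V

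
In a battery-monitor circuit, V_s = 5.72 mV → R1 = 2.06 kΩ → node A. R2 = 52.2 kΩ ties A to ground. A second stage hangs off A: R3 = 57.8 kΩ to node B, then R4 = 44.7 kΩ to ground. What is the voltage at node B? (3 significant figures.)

Looking into the second stage from A: R3 + R4 = 102.5 kΩ appears in parallel with R2.
Effective lower resistance at A: R2 ‖ 102.5 = 34.59 kΩ.
So V_A = 5.72 × 0.9438 = 5.398 mV.
Stage 2 is unloaded, so V_B = V_A · R4/(R3+R4) = 5.398 × 44.7/102.5 = 2.354 mV.

V_B ≈ 2.35 mV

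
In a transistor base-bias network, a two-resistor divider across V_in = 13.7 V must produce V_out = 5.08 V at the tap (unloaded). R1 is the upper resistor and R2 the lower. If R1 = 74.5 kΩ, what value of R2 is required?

R2 ≈ 43.9 kΩ

Required fraction k = V_out/V_in = 0.3708.
Rearranging, R2 = R1·k/(1−k) = 74.5 × 0.5893 = 43.90 kΩ.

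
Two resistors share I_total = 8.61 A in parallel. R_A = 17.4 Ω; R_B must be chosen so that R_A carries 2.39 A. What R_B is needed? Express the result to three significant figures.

R_B ≈ 6.69 Ω

Two-branch current divider: I_A = I_total · R_B/(R_A + R_B).
With f = 0.2776, R_B = R_A · f/(1−f) = 17.4 × 0.3842 = 6.686 Ω.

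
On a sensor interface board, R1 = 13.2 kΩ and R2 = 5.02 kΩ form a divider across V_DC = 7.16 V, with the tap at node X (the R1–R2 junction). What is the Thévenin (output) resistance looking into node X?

R_th ≈ 3.64 kΩ

With V_DC suppressed (replaced by a short), R_th = R1 ‖ R2 = (13.20 × 5.02)/(13.20 + 5.02) = 3.637 kΩ.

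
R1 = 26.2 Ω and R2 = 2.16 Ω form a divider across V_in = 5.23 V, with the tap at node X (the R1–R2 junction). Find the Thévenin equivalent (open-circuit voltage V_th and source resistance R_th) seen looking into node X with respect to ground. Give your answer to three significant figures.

V_th ≈ 0.398 V, R_th ≈ 2.00 Ω

Open-circuit (no load on X): V_th = V_in · R2/(R1 + R2) = 5.23 × 2.16/(26.20 + 2.16) = 0.3983 V.
Zeroing V_in shorts the top of R1 to ground, so R_th = R1 ‖ R2 = 1.995 Ω.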